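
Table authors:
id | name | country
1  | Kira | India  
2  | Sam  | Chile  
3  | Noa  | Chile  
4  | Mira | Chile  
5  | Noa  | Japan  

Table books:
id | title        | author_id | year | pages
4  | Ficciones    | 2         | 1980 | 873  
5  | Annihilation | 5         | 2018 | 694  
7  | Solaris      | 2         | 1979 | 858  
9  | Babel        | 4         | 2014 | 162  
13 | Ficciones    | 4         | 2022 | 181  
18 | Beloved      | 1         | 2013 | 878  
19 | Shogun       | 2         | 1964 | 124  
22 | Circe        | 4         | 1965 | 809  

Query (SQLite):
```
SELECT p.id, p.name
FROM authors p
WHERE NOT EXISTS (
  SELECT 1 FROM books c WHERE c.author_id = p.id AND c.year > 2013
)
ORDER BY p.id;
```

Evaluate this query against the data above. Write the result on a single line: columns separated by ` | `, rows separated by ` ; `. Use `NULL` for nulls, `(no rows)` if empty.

For each authors row, check whether any books with matching author_id has year > 2013.
Keep rows where that is false.

1 | Kira ; 2 | Sam ; 3 | Noa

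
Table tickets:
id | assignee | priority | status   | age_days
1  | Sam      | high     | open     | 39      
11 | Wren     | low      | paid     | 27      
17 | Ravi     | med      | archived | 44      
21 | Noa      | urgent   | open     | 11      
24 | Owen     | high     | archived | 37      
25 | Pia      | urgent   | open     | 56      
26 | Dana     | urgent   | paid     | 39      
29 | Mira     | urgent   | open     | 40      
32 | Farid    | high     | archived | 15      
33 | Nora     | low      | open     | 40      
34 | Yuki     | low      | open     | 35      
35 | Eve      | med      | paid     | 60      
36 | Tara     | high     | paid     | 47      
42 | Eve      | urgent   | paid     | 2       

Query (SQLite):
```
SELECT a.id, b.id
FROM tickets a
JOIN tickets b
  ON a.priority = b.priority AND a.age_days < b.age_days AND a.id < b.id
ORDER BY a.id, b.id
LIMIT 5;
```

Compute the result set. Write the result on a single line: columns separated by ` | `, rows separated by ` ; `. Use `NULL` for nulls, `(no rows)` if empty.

1 | 36 ; 11 | 33 ; 11 | 34 ; 17 | 35 ; 21 | 25

Pairs (a,b) with same priority, a.age_days < b.age_days, a.id < b.id.
priority groups: high:{1,24,32,36} low:{11,33,34} med:{17,35} urgent:{21,25,26,29,42}
Ordered by (a.id, b.id); first 5.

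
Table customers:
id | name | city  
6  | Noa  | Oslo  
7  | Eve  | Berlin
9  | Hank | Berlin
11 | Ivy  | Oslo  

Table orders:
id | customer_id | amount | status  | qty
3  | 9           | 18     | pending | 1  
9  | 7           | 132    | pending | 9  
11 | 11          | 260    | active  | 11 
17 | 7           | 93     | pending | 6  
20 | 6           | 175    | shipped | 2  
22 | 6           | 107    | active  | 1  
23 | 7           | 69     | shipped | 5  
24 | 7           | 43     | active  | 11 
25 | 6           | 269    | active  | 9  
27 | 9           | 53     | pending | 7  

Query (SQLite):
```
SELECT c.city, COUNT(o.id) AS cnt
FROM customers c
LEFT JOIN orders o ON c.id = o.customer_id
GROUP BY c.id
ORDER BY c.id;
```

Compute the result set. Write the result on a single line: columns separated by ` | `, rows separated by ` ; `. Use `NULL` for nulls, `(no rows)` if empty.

Oslo | 3 ; Berlin | 4 ; Berlin | 2 ; Oslo | 1

LEFT JOIN keeps every customers row; unmatched ones get NULL for orders columns.
Group by customers.id and compute COUNT(o.id). COUNT(col) of an all-NULL group is 0.
  6: ids {20, 22, 25} → COUNT(o.id)=3
  7: ids {9, 17, 23, 24} → COUNT(o.id)=4
  9: ids {3, 27} → COUNT(o.id)=2
  11: ids {11} → COUNT(o.id)=1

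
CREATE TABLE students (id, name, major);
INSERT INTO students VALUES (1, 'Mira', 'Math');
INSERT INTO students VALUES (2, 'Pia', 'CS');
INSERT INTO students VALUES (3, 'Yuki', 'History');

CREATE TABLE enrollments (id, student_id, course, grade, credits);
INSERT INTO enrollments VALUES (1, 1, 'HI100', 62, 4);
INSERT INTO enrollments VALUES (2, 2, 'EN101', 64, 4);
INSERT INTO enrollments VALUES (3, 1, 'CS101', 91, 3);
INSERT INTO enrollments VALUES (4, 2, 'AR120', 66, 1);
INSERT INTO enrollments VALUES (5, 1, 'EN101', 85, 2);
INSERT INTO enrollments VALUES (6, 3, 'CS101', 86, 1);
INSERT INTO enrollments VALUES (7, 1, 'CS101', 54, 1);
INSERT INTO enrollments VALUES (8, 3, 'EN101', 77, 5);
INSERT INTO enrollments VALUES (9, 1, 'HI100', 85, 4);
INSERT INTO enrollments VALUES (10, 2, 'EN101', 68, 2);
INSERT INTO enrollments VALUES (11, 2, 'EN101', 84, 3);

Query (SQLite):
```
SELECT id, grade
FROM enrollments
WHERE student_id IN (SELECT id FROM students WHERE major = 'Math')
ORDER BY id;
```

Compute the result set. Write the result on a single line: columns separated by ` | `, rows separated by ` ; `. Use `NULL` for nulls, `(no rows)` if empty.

1 | 62 ; 3 | 91 ; 5 | 85 ; 7 | 54 ; 9 | 85

Inner query: students.id where major = 'Math'.
Outer: keep enrollments rows whose student_id is in that set.
Inner query → {1}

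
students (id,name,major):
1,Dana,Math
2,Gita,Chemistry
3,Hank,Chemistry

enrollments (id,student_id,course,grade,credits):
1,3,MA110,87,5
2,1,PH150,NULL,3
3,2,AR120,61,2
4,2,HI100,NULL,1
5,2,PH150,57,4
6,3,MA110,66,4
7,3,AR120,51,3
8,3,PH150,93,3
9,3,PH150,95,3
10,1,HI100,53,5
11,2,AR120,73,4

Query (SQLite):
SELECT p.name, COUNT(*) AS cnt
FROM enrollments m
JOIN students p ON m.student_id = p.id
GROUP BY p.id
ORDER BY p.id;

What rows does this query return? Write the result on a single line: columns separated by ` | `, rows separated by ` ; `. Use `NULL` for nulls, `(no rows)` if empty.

Dana | 2 ; Gita | 4 ; Hank | 5

Join each enrollments row to its students via student_id.
Group joined rows by students.id; compute COUNT(*) per group.
  1: ids {2, 10} → COUNT(*)=2
  2: ids {3, 4, 5, 11} → COUNT(*)=4
  3: ids {1, 6, 7, 8, 9} → COUNT(*)=5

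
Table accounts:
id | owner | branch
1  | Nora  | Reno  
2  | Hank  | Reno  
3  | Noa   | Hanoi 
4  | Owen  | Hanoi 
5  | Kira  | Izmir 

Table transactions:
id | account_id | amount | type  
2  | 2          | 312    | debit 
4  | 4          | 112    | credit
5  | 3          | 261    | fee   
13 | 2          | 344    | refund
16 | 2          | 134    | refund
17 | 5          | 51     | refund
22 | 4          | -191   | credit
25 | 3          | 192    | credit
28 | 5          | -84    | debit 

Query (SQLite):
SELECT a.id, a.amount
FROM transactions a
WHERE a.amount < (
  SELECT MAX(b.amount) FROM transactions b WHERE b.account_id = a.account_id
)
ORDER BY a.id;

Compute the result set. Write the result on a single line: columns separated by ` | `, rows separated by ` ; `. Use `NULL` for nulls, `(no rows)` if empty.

For each transactions row a, compute MAX(amount) over rows sharing a.account_id.
Keep row a if a.amount < that per-group MAX.
  account_id=2: MAX(amount) = 344
  account_id=3: MAX(amount) = 261
  account_id=4: MAX(amount) = 112
  account_id=5: MAX(amount) = 51

2 | 312 ; 16 | 134 ; 22 | -191 ; 25 | 192 ; 28 | -84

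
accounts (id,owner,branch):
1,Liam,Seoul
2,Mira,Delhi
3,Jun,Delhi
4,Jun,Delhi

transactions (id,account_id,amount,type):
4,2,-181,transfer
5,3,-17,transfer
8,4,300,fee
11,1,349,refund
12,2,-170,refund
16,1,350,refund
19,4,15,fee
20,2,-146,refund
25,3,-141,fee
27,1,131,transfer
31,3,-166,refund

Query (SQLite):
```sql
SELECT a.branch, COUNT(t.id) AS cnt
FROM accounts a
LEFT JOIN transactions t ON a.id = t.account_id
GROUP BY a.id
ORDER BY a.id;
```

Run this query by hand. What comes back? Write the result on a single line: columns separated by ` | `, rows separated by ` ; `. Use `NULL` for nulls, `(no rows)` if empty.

Seoul | 3 ; Delhi | 3 ; Delhi | 3 ; Delhi | 2

LEFT JOIN keeps every accounts row; unmatched ones get NULL for transactions columns.
Group by accounts.id and compute COUNT(t.id). COUNT(col) of an all-NULL group is 0.
  1: ids {11, 16, 27} → COUNT(t.id)=3
  2: ids {4, 12, 20} → COUNT(t.id)=3
  3: ids {5, 25, 31} → COUNT(t.id)=3
  4: ids {8, 19} → COUNT(t.id)=2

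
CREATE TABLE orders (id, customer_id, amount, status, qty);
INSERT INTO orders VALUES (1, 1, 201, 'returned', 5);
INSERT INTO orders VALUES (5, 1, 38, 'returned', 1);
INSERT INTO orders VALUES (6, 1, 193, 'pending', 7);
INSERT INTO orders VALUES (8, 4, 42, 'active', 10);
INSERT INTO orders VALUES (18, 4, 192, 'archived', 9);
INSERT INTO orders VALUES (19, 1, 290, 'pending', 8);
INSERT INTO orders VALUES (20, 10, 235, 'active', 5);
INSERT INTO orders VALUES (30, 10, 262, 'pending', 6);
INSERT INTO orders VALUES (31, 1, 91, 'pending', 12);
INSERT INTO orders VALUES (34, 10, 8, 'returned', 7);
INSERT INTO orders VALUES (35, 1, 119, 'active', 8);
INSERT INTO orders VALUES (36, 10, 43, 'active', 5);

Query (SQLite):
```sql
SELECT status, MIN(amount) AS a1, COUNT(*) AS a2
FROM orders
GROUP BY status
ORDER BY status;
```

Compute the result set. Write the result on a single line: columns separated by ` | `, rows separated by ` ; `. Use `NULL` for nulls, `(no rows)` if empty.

Group orders by status.
Per group compute: MIN(amount), COUNT(*).
  active: ids {8, 20, 35, 36} → MIN(amount)=42, COUNT(*)=4
  archived: ids {18} → MIN(amount)=192, COUNT(*)=1
  pending: ids {6, 19, 30, 31} → MIN(amount)=91, COUNT(*)=4
  returned: ids {1, 5, 34} → MIN(amount)=8, COUNT(*)=3

active | 42 | 4 ; archived | 192 | 1 ; pending | 91 | 4 ; returned | 8 | 3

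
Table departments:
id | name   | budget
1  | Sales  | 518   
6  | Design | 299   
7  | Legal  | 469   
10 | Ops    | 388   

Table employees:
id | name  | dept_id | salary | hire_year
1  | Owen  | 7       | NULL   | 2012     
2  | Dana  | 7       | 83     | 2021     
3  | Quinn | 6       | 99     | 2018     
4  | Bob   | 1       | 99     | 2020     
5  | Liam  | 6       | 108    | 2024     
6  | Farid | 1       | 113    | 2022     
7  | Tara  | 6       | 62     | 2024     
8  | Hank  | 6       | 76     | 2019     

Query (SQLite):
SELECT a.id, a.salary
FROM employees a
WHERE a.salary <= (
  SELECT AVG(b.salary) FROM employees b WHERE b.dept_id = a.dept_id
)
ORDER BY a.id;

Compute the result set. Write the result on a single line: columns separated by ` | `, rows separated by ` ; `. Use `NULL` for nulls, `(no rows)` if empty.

For each employees row a, compute AVG(salary) over rows sharing a.dept_id.
Keep row a if a.salary <= that per-group AVG.
  dept_id=1: AVG(salary) = 106.0
  dept_id=6: AVG(salary) = 86.25
  dept_id=7: AVG(salary) = 83.0

2 | 83 ; 4 | 99 ; 7 | 62 ; 8 | 76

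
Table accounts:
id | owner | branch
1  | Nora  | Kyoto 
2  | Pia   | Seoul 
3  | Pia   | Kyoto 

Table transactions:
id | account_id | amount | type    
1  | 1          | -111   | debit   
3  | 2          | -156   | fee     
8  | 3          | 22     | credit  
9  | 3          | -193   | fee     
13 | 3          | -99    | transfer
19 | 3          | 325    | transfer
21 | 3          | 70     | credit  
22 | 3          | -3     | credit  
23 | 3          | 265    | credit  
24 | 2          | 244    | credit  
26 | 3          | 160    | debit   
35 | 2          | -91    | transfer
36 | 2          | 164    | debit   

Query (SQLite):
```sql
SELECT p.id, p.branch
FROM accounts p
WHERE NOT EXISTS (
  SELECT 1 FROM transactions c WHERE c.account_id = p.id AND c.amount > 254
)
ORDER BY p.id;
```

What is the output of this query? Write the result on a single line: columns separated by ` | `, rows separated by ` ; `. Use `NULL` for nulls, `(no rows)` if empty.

1 | Kyoto ; 2 | Seoul

For each accounts row, check whether any transactions with matching account_id has amount > 254.
Keep rows where that is false.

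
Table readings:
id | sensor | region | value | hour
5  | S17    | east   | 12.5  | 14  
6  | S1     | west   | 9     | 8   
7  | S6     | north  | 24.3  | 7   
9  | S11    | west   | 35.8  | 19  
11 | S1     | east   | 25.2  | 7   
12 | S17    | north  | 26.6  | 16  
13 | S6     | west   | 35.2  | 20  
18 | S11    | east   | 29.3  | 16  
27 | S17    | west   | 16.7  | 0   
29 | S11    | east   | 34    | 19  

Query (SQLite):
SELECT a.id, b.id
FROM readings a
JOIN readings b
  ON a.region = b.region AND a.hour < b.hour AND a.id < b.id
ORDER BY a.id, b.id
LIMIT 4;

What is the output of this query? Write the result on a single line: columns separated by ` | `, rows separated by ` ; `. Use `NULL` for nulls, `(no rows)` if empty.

Pairs (a,b) with same region, a.hour < b.hour, a.id < b.id.
region groups: east:{5,11,18,29} north:{7,12} west:{6,9,13,27}
Ordered by (a.id, b.id); first 4.

5 | 18 ; 5 | 29 ; 6 | 9 ; 6 | 13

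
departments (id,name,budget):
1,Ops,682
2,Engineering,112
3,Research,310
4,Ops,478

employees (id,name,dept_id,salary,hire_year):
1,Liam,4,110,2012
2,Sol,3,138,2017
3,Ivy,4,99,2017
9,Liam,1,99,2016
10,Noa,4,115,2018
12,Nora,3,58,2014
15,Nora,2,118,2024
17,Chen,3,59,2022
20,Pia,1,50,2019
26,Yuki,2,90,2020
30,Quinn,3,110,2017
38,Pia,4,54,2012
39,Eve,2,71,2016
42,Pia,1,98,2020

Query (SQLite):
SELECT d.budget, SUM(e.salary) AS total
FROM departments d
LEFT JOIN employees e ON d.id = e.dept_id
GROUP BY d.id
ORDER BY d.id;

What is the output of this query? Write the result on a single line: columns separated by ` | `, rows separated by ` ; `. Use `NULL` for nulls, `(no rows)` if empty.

682 | 247 ; 112 | 279 ; 310 | 365 ; 478 | 378

LEFT JOIN keeps every departments row; unmatched ones get NULL for employees columns.
Group by departments.id and compute SUM(e.salary). SUM over an all-NULL group is NULL.
  1: ids {9, 20, 42} → SUM(e.salary)=247
  2: ids {15, 26, 39} → SUM(e.salary)=279
  3: ids {2, 12, 17, 30} → SUM(e.salary)=365
  4: ids {1, 3, 10, 38} → SUM(e.salary)=378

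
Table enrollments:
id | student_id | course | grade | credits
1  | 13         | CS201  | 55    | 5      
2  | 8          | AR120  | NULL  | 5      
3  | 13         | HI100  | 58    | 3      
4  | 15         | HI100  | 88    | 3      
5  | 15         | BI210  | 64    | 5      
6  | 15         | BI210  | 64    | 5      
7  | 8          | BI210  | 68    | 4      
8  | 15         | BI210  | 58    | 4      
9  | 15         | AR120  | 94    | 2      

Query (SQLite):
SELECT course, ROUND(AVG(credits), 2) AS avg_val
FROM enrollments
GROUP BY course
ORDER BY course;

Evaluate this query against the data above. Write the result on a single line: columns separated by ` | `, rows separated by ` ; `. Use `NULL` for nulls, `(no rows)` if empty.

Partition enrollments by course; compute ROUND(AVG(credits), 2) within each group.
  AR120: ids {2, 9} → ROUND(AVG(credits), 2)=3.5
  BI210: ids {5, 6, 7, 8} → ROUND(AVG(credits), 2)=4.5
  CS201: ids {1} → ROUND(AVG(credits), 2)=5
  HI100: ids {3, 4} → ROUND(AVG(credits), 2)=3

AR120 | 3.5 ; BI210 | 4.5 ; CS201 | 5 ; HI100 | 3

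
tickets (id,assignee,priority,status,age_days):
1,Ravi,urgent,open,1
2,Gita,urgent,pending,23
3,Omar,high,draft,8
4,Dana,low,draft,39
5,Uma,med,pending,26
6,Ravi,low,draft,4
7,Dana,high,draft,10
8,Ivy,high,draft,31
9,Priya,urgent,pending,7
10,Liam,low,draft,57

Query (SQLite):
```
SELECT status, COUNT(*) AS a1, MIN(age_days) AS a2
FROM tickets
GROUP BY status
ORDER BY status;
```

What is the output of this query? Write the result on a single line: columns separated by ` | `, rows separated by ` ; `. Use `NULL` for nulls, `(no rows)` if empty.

Group tickets by status.
Per group compute: COUNT(*), MIN(age_days).
  draft: ids {3, 4, 6, 7, 8, 10} → COUNT(*)=6, MIN(age_days)=4
  open: ids {1} → COUNT(*)=1, MIN(age_days)=1
  pending: ids {2, 5, 9} → COUNT(*)=3, MIN(age_days)=7

draft | 6 | 4 ; open | 1 | 1 ; pending | 3 | 7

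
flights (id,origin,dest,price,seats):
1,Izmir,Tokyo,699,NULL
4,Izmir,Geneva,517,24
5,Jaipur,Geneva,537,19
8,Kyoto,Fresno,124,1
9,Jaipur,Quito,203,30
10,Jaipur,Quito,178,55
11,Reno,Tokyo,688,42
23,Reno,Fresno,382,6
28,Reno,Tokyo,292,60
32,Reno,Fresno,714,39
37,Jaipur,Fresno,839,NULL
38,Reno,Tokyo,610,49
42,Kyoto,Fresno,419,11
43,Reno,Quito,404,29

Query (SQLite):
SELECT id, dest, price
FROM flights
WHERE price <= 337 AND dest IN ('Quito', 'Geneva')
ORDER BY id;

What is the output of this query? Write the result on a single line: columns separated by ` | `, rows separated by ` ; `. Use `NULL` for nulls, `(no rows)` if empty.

price <= 337: ids {8, 9, 10, 28}
dest IN ('Quito', 'Geneva'): ids {4, 5, 9, 10, 43}
Combine with AND.

9 | Quito | 203 ; 10 | Quito | 178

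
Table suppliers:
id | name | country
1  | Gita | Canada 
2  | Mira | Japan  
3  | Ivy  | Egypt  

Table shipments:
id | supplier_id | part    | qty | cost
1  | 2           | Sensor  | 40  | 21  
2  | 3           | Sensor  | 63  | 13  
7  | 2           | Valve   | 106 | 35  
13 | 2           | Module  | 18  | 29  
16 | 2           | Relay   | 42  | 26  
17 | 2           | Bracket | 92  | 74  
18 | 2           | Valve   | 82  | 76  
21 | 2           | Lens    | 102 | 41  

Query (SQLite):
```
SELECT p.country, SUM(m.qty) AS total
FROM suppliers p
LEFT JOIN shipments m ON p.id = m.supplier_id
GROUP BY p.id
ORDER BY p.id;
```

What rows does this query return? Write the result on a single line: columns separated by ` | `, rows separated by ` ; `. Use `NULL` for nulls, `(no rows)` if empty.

Canada | NULL ; Japan | 482 ; Egypt | 63

LEFT JOIN keeps every suppliers row; unmatched ones get NULL for shipments columns.
Group by suppliers.id and compute SUM(m.qty). SUM over an all-NULL group is NULL.
  1: ids {—} → SUM(m.qty)=NULL
  2: ids {1, 7, 13, 16, 17, 18, 21} → SUM(m.qty)=482
  3: ids {2} → SUM(m.qty)=63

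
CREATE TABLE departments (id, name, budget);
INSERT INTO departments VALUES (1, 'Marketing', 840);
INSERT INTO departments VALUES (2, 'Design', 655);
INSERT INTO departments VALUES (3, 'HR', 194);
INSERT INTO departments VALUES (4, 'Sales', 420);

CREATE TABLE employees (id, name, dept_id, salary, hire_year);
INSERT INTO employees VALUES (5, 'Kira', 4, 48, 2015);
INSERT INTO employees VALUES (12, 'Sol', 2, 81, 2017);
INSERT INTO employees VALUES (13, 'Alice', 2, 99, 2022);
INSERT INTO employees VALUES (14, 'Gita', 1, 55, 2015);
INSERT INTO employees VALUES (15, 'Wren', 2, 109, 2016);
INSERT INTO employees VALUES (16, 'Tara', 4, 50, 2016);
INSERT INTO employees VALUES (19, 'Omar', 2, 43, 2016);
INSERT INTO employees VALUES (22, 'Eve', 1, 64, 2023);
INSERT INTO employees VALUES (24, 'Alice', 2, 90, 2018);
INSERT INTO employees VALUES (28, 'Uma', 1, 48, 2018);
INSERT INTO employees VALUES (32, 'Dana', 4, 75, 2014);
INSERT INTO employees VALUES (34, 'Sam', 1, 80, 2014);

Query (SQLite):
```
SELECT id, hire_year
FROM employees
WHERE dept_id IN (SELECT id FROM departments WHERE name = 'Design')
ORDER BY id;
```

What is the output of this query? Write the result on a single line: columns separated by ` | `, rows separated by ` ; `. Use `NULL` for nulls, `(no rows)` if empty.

12 | 2017 ; 13 | 2022 ; 15 | 2016 ; 19 | 2016 ; 24 | 2018

Inner query: departments.id where name = 'Design'.
Outer: keep employees rows whose dept_id is in that set.
Inner query → {2}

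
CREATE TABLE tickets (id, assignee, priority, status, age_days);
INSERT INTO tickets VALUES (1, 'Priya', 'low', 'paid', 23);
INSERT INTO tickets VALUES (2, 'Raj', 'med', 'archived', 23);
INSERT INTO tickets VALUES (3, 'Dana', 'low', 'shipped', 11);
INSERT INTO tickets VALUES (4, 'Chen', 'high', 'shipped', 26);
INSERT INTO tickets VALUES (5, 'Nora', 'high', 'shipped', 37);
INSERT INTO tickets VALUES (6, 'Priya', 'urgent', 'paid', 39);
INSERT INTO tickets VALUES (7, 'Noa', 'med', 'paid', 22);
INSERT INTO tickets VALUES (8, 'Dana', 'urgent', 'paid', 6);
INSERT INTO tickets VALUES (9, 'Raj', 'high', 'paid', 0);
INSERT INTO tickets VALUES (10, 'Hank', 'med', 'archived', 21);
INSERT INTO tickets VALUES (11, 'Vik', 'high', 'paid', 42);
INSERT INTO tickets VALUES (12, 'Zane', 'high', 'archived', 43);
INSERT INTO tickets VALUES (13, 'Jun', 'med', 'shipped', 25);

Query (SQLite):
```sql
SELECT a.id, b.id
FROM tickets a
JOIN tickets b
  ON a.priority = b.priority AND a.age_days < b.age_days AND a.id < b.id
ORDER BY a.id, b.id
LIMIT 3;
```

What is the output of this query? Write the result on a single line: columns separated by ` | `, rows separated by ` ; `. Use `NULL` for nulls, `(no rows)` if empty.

Pairs (a,b) with same priority, a.age_days < b.age_days, a.id < b.id.
priority groups: high:{4,5,9,11,12} low:{1,3} med:{2,7,10,13} urgent:{6,8}
Ordered by (a.id, b.id); first 3.

2 | 13 ; 4 | 5 ; 4 | 11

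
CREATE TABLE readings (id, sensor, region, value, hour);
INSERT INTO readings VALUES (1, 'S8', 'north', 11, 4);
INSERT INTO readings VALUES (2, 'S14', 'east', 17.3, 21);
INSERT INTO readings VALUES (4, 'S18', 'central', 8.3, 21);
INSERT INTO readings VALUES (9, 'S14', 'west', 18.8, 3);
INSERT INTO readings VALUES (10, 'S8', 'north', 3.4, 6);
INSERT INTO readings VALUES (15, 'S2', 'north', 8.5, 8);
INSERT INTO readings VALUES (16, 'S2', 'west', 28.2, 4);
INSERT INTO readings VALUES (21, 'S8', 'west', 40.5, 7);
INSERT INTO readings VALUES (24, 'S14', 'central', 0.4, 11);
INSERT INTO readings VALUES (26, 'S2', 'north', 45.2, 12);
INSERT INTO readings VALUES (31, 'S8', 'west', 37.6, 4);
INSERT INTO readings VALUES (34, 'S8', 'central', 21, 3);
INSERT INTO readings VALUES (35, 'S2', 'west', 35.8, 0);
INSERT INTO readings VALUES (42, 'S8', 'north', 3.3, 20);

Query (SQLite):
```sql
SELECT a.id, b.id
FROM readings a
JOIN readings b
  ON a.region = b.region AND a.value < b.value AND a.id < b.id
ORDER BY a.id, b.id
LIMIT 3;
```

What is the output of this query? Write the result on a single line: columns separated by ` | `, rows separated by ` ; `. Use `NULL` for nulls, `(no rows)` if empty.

1 | 26 ; 4 | 34 ; 9 | 16

Pairs (a,b) with same region, a.value < b.value, a.id < b.id.
region groups: central:{4,24,34} east:{2} north:{1,10,15,26,42} west:{9,16,21,31,35}
Ordered by (a.id, b.id); first 3.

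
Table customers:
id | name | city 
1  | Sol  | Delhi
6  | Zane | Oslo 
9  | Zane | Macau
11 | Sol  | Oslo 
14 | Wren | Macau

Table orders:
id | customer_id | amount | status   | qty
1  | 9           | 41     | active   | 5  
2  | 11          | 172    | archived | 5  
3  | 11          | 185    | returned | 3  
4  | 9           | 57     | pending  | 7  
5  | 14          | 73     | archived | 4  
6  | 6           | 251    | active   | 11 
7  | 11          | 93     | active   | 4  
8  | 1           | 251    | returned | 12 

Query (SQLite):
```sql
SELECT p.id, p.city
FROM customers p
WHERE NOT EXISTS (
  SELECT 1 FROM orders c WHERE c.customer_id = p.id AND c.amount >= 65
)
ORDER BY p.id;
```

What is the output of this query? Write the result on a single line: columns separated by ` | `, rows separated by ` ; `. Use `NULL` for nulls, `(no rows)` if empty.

9 | Macau

For each customers row, check whether any orders with matching customer_id has amount >= 65.
Keep rows where that is false.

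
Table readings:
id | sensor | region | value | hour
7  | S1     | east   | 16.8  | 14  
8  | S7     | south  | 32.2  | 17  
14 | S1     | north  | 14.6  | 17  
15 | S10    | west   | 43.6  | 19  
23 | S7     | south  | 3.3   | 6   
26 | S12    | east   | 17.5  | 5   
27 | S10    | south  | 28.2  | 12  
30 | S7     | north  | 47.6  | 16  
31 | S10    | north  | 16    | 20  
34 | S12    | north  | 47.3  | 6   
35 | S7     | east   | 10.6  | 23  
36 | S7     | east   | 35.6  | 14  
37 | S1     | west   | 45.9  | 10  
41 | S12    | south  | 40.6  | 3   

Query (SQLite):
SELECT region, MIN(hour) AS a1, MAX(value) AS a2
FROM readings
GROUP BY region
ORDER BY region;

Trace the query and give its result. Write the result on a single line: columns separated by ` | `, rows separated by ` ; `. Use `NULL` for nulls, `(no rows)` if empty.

east | 5 | 35.6 ; north | 6 | 47.6 ; south | 3 | 40.6 ; west | 10 | 45.9

Group readings by region.
Per group compute: MIN(hour), MAX(value).
  east: ids {7, 26, 35, 36} → MIN(hour)=5, MAX(value)=35.6
  north: ids {14, 30, 31, 34} → MIN(hour)=6, MAX(value)=47.6
  south: ids {8, 23, 27, 41} → MIN(hour)=3, MAX(value)=40.6
  west: ids {15, 37} → MIN(hour)=10, MAX(value)=45.9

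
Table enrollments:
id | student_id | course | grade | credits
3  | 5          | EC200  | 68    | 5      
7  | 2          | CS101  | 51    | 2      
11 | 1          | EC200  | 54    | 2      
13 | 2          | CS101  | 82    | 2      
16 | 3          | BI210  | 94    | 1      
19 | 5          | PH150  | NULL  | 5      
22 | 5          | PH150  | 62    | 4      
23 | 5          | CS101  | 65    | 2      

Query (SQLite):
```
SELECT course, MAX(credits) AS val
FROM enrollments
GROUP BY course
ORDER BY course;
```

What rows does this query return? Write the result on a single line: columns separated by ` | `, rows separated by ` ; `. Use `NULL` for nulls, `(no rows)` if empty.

BI210 | 1 ; CS101 | 2 ; EC200 | 5 ; PH150 | 5

Partition enrollments by course; compute MAX(credits) within each group.
  BI210: ids {16} → MAX(credits)=1
  CS101: ids {7, 13, 23} → MAX(credits)=2
  EC200: ids {3, 11} → MAX(credits)=5
  PH150: ids {19, 22} → MAX(credits)=5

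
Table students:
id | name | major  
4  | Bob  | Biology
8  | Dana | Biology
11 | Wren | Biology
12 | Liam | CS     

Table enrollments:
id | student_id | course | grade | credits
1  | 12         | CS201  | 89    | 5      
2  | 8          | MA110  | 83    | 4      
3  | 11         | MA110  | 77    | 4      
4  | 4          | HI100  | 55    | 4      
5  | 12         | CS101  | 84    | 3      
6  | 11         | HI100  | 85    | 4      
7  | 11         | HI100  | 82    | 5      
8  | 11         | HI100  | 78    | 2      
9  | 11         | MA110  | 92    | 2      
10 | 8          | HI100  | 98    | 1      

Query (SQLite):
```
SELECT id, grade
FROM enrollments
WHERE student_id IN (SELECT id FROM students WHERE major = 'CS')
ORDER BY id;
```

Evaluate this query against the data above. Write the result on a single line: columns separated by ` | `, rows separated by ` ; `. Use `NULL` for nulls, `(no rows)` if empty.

1 | 89 ; 5 | 84

Inner query: students.id where major = 'CS'.
Outer: keep enrollments rows whose student_id is in that set.
Inner query → {12}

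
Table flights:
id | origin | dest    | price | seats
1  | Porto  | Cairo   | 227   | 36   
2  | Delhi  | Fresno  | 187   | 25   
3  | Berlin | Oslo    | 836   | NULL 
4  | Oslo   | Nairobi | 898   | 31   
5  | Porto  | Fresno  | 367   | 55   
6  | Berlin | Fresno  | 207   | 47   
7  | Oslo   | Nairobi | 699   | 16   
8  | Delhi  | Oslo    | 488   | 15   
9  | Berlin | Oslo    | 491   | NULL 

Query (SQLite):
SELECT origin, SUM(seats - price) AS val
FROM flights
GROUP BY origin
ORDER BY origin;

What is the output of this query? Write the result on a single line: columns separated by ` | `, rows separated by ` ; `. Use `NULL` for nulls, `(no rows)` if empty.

Berlin | -160 ; Delhi | -635 ; Oslo | -1550 ; Porto | -503

For each row compute seats - price.
Group by origin; take SUM of the expression per group.
  Berlin: ids {3, 6, 9} → SUM(seats - price)=-160
  Delhi: ids {2, 8} → SUM(seats - price)=-635
  Oslo: ids {4, 7} → SUM(seats - price)=-1550
  Porto: ids {1, 5} → SUM(seats - price)=-503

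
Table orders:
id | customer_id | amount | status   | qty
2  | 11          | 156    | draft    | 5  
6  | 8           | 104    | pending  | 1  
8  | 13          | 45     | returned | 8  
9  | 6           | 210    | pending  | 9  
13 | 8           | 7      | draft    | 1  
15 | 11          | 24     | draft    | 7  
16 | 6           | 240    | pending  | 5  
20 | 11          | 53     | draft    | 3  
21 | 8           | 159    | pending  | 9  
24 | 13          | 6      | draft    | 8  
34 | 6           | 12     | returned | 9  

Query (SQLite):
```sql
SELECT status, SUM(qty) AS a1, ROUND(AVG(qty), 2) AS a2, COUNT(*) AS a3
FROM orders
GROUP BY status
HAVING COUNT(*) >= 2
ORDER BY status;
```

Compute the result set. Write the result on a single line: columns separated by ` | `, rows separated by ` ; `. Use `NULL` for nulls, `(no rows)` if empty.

draft | 24 | 4.8 | 5 ; pending | 24 | 6 | 4 ; returned | 17 | 8.5 | 2

Group orders by status.
Per group compute: SUM(qty), ROUND(AVG(qty), 2), COUNT(*).
HAVING: drop groups with fewer than 2 rows.
  draft: ids {2, 13, 15, 20, 24} → SUM(qty)=24, ROUND(AVG(qty), 2)=4.8, COUNT(*)=5
  pending: ids {6, 9, 16, 21} → SUM(qty)=24, ROUND(AVG(qty), 2)=6, COUNT(*)=4
  returned: ids {8, 34} → SUM(qty)=17, ROUND(AVG(qty), 2)=8.5, COUNT(*)=2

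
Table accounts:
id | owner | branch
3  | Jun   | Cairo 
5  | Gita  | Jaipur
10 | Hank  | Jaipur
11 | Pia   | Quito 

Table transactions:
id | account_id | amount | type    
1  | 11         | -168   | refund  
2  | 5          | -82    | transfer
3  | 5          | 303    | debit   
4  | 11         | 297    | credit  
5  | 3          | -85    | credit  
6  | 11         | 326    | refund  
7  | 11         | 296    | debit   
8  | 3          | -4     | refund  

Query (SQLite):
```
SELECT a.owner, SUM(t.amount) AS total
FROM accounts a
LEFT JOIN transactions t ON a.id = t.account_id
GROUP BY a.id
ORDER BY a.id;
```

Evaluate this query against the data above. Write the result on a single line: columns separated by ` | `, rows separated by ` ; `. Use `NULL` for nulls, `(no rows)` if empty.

Jun | -89 ; Gita | 221 ; Hank | NULL ; Pia | 751

LEFT JOIN keeps every accounts row; unmatched ones get NULL for transactions columns.
Group by accounts.id and compute SUM(t.amount). SUM over an all-NULL group is NULL.
  3: ids {5, 8} → SUM(t.amount)=-89
  5: ids {2, 3} → SUM(t.amount)=221
  10: ids {—} → SUM(t.amount)=NULL
  11: ids {1, 4, 6, 7} → SUM(t.amount)=751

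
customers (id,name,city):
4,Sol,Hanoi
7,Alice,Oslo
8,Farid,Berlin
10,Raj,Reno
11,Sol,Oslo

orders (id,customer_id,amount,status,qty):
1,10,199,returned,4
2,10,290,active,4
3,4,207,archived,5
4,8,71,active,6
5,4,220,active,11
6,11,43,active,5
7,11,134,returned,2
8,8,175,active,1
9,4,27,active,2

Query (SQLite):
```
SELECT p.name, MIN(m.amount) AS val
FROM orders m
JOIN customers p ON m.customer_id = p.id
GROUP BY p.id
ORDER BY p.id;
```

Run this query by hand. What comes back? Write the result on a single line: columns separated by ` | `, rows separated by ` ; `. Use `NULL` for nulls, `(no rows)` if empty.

Sol | 27 ; Farid | 71 ; Raj | 199 ; Sol | 43

Join each orders row to its customers via customer_id.
Group joined rows by customers.id; compute MIN(m.amount) per group.
  4: ids {3, 5, 9} → MIN(m.amount)=27
  8: ids {4, 8} → MIN(m.amount)=71
  10: ids {1, 2} → MIN(m.amount)=199
  11: ids {6, 7} → MIN(m.amount)=43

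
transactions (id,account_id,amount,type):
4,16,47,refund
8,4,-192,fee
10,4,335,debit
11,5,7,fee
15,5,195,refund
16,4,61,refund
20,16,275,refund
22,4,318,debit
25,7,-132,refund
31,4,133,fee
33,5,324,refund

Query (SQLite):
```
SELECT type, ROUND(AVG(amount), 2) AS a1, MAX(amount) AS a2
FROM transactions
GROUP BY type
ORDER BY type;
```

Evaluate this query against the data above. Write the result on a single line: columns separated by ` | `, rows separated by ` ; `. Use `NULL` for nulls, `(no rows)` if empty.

Group transactions by type.
Per group compute: ROUND(AVG(amount), 2), MAX(amount).
  debit: ids {10, 22} → ROUND(AVG(amount), 2)=326.5, MAX(amount)=335
  fee: ids {8, 11, 31} → ROUND(AVG(amount), 2)=-17.33, MAX(amount)=133
  refund: ids {4, 15, 16, 20, 25, 33} → ROUND(AVG(amount), 2)=128.33, MAX(amount)=324

debit | 326.5 | 335 ; fee | -17.33 | 133 ; refund | 128.33 | 324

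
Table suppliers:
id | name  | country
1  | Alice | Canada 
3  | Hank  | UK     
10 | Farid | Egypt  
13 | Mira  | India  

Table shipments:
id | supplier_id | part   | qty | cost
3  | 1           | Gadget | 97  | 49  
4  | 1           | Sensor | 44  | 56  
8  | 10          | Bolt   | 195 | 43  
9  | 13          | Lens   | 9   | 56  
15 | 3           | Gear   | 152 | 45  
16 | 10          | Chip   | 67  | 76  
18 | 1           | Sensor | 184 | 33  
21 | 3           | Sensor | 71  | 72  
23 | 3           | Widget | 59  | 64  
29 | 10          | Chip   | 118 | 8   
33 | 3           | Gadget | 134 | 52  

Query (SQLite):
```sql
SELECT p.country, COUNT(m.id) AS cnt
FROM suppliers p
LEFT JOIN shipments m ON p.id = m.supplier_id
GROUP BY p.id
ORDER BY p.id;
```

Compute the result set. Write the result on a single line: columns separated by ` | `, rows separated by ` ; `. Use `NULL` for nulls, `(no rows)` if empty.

Canada | 3 ; UK | 4 ; Egypt | 3 ; India | 1

LEFT JOIN keeps every suppliers row; unmatched ones get NULL for shipments columns.
Group by suppliers.id and compute COUNT(m.id). COUNT(col) of an all-NULL group is 0.
  1: ids {3, 4, 18} → COUNT(m.id)=3
  3: ids {15, 21, 23, 33} → COUNT(m.id)=4
  10: ids {8, 16, 29} → COUNT(m.id)=3
  13: ids {9} → COUNT(m.id)=1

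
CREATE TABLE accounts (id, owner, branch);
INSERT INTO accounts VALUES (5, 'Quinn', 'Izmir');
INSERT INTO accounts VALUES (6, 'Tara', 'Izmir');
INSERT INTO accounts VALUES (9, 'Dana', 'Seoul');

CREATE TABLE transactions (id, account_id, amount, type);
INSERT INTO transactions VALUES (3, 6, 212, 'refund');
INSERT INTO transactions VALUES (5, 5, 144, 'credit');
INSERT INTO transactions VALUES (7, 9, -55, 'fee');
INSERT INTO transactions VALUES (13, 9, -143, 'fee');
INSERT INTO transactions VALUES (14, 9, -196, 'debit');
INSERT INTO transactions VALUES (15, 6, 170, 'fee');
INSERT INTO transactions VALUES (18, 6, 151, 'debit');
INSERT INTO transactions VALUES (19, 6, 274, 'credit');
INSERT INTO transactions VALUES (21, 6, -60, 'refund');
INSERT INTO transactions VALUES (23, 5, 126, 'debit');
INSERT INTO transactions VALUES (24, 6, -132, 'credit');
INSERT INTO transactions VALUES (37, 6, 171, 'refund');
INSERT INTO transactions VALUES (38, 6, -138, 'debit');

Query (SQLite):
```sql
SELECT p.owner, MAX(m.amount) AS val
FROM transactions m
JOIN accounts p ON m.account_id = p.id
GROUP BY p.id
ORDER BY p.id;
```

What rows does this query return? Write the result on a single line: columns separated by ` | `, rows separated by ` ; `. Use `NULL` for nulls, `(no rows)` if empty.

Join each transactions row to its accounts via account_id.
Group joined rows by accounts.id; compute MAX(m.amount) per group.
  5: ids {5, 23} → MAX(m.amount)=144
  6: ids {3, 15, 18, 19, 21, 24, 37, 38} → MAX(m.amount)=274
  9: ids {7, 13, 14} → MAX(m.amount)=-55

Quinn | 144 ; Tara | 274 ; Dana | -55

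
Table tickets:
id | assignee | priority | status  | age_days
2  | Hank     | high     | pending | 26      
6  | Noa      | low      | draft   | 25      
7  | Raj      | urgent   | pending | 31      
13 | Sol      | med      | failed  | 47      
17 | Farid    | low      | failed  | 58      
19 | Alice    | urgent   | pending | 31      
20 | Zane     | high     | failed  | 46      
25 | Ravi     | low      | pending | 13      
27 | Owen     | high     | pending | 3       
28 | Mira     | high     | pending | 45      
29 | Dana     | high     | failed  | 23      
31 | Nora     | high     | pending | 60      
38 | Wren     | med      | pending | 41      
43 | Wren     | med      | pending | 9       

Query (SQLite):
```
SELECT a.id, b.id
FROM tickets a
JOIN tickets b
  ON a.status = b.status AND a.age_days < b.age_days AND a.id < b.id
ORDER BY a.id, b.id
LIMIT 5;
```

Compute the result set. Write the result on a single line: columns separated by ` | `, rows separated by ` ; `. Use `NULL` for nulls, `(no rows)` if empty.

2 | 7 ; 2 | 19 ; 2 | 28 ; 2 | 31 ; 2 | 38

Pairs (a,b) with same status, a.age_days < b.age_days, a.id < b.id.
status groups: draft:{6} failed:{13,17,20,29} pending:{2,7,19,25,27,28,31,38,43}
Ordered by (a.id, b.id); first 5.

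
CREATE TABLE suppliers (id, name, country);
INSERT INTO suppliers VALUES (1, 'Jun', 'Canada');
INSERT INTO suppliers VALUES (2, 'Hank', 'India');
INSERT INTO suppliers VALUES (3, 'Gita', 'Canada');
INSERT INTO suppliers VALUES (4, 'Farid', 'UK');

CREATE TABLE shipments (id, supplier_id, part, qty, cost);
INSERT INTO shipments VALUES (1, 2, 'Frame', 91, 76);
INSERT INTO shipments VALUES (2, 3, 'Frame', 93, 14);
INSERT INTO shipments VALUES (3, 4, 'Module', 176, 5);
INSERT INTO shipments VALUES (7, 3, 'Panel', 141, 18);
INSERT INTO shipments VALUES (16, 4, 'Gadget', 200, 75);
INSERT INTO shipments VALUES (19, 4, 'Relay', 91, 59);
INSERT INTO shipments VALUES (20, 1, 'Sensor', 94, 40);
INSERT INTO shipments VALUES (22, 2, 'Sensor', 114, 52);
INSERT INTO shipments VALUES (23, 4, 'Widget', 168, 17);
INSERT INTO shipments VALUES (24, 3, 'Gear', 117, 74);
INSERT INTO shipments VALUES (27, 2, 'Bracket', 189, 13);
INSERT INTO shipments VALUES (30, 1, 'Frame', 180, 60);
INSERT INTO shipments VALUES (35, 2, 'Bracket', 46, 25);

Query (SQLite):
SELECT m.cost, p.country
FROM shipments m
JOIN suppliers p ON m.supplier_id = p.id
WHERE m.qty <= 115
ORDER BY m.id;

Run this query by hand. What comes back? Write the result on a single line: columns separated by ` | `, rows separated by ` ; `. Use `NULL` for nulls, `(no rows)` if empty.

Each shipments row matches the suppliers row where supplier_id = suppliers.id.
Then keep rows with m.qty <= 115.

76 | India ; 14 | Canada ; 59 | UK ; 40 | Canada ; 52 | India ; 25 | India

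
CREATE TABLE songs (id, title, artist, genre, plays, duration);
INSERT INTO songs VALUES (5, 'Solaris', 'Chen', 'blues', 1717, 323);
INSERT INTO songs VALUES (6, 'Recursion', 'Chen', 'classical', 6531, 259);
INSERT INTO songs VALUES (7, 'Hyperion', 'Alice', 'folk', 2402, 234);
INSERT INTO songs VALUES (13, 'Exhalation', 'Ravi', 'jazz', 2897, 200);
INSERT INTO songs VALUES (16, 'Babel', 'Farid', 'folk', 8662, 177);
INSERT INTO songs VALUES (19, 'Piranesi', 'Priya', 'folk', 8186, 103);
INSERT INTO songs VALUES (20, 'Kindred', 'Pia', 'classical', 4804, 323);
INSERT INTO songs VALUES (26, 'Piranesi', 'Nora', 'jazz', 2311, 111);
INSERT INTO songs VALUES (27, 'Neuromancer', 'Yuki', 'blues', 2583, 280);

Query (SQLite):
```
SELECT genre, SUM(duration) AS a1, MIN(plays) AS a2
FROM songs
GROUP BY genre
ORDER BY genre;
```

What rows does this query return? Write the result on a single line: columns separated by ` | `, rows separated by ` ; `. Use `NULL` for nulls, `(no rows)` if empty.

Group songs by genre.
Per group compute: SUM(duration), MIN(plays).
  blues: ids {5, 27} → SUM(duration)=603, MIN(plays)=1717
  classical: ids {6, 20} → SUM(duration)=582, MIN(plays)=4804
  folk: ids {7, 16, 19} → SUM(duration)=514, MIN(plays)=2402
  jazz: ids {13, 26} → SUM(duration)=311, MIN(plays)=2311

blues | 603 | 1717 ; classical | 582 | 4804 ; folk | 514 | 2402 ; jazz | 311 | 2311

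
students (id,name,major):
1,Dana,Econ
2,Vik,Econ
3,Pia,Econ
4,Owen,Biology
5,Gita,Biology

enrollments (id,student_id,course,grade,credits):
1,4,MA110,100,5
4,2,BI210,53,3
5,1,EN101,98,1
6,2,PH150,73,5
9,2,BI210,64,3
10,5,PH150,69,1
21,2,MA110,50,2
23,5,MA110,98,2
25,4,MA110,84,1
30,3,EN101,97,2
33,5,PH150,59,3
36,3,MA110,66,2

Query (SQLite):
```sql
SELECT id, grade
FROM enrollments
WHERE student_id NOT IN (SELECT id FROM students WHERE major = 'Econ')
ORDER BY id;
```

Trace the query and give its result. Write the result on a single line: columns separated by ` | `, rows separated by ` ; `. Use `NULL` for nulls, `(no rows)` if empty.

Inner query: students.id where major = 'Econ'.
Outer: keep enrollments rows whose student_id is not in that set.
Inner query → {1, 2, 3}

1 | 100 ; 10 | 69 ; 23 | 98 ; 25 | 84 ; 33 | 59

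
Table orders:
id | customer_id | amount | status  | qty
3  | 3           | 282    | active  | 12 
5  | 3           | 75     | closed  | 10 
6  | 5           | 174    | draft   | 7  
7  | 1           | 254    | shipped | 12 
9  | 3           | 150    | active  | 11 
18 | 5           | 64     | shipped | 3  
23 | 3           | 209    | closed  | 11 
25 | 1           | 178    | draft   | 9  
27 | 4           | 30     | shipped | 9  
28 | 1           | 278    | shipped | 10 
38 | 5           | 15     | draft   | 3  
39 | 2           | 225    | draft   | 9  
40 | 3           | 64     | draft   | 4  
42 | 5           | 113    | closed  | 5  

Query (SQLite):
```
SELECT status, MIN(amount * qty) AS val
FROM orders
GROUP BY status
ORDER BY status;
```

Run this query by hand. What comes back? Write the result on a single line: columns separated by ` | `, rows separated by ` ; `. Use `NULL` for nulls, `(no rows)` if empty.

active | 1650 ; closed | 565 ; draft | 45 ; shipped | 192

For each row compute amount * qty.
Group by status; take MIN of the expression per group.
  active: ids {3, 9} → MIN(amount * qty)=1650
  closed: ids {5, 23, 42} → MIN(amount * qty)=565
  draft: ids {6, 25, 38, 39, 40} → MIN(amount * qty)=45
  shipped: ids {7, 18, 27, 28} → MIN(amount * qty)=192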